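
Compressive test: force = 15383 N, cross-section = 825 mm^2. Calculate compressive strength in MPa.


CS = 15383 / 825 = 18.6 MPa

18.6


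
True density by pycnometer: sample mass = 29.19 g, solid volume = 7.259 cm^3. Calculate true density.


TD = 29.19 / 7.259 = 4.021 g/cm^3

4.021


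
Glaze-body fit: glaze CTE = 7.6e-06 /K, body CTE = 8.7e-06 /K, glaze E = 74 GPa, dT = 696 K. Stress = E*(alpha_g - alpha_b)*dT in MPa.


Stress = 74*1000*(7.6e-06 - 8.7e-06)*696 = -56.7 MPa

-56.7


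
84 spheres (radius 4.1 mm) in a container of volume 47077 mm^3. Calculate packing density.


V_sphere = 4/3*pi*4.1^3 = 288.6956 mm^3
Total V = 84*288.6956 = 24250.4304 mm^3
PD = 24250.4304 / 47077 = 0.515

0.515


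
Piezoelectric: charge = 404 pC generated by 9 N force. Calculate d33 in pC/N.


d33 = 404 / 9 = 44.9 pC/N

44.9


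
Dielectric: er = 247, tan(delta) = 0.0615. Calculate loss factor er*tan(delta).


Loss = 247 * 0.0615 = 15.191

15.191


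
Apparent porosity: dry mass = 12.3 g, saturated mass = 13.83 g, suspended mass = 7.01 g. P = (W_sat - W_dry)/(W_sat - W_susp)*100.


P = (13.83 - 12.3) / (13.83 - 7.01) * 100 = 1.53 / 6.82 * 100 = 22.4%

22.4


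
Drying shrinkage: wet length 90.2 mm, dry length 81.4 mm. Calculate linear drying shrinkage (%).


DS = (90.2 - 81.4) / 90.2 * 100 = 9.76%

9.76


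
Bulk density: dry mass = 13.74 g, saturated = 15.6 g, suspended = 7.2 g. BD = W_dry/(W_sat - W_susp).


BD = 13.74 / (15.6 - 7.2) = 13.74 / 8.4 = 1.636 g/cm^3

1.636


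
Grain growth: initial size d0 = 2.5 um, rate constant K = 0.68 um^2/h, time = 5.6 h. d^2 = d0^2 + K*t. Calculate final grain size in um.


d^2 = 2.5^2 + 0.68*5.6 = 10.058
d = sqrt(10.058) = 3.17 um

3.17


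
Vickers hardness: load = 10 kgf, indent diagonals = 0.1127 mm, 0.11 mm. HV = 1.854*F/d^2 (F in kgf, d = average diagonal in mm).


d_avg = (0.1127+0.11)/2 = 0.11135 mm
HV = 1.854*10/0.11135^2 = 1495

1495


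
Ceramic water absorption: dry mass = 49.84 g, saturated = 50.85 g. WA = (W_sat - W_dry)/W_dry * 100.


WA = (50.85 - 49.84) / 49.84 * 100 = 2.03%

2.03


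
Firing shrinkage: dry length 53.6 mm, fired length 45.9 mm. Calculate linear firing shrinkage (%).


FS = (53.6 - 45.9) / 53.6 * 100 = 14.37%

14.37


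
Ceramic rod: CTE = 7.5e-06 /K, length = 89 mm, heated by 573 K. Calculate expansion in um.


dL = 7.5e-06 * 89 * 573 * 1000 = 382.478 um

382.478


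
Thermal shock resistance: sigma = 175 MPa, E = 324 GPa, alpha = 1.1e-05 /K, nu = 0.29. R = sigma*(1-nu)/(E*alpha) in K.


R = 175*(1-0.29)/(324*1000*1.1e-05) = 35 K

35


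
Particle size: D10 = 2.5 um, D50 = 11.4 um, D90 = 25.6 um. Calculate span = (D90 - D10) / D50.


Span = (25.6 - 2.5) / 11.4 = 23.1 / 11.4 = 2.026

2.026


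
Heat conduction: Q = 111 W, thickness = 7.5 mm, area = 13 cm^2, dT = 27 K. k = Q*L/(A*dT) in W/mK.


k = 111*7.5/1000/(13/10000*27) = 23.72 W/mK

23.72


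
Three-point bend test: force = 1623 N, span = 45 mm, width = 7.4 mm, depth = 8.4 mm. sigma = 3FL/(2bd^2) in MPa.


sigma = 3*1623*45/(2*7.4*8.4^2) = 209.8 MPa

209.8


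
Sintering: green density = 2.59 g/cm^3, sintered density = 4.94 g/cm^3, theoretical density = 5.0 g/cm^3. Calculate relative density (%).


Relative = 4.94 / 5.0 * 100 = 98.8%

98.8


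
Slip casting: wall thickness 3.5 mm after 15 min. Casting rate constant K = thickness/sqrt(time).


K = 3.5 / sqrt(15) = 3.5 / 3.873 = 0.904 mm/min^0.5

0.904


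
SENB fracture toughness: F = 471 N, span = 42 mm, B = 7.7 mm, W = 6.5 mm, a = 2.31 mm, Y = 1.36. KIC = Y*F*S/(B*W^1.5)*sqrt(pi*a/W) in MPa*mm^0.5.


KIC = 1.36*471*42/(7.7*6.5^1.5)*sqrt(pi*2.31/6.5) = 222.78

222.78


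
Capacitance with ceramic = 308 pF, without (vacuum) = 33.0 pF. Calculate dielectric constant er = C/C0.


er = 308 / 33.0 = 9.33

9.33


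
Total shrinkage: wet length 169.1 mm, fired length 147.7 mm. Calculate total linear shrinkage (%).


TS = (169.1 - 147.7) / 169.1 * 100 = 12.66%

12.66


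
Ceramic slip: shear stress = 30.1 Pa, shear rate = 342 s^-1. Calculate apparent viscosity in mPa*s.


eta = tau/gamma * 1000 = 30.1/342 * 1000 = 88.0 mPa*s

88.0


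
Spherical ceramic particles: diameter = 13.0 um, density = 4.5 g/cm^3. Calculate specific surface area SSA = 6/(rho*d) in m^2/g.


SSA = 6 / (4.5 * 13.0) = 0.103 m^2/g

0.103


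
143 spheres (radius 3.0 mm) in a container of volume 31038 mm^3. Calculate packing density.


V_sphere = 4/3*pi*3.0^3 = 113.0973 mm^3
Total V = 143*113.0973 = 16172.9139 mm^3
PD = 16172.9139 / 31038 = 0.521

0.521


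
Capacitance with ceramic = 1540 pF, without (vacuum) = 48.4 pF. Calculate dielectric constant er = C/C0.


er = 1540 / 48.4 = 31.82

31.82


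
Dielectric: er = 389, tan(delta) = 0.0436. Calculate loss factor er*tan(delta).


Loss = 389 * 0.0436 = 16.96

16.96


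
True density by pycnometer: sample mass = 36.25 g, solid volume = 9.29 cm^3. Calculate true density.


TD = 36.25 / 9.29 = 3.902 g/cm^3

3.902


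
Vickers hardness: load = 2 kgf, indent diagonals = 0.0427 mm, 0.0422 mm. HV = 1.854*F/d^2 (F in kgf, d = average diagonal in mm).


d_avg = (0.0427+0.0422)/2 = 0.04245 mm
HV = 1.854*2/0.04245^2 = 2058

2058


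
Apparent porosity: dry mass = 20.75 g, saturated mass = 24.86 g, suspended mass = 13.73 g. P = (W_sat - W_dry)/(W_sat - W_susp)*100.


P = (24.86 - 20.75) / (24.86 - 13.73) * 100 = 4.11 / 11.13 * 100 = 36.9%

36.9


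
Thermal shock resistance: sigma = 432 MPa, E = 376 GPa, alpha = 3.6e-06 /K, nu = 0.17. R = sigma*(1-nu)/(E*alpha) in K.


R = 432*(1-0.17)/(376*1000*3.6e-06) = 265 K

265


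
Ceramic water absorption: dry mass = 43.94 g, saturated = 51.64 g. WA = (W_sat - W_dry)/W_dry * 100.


WA = (51.64 - 43.94) / 43.94 * 100 = 17.52%

17.52


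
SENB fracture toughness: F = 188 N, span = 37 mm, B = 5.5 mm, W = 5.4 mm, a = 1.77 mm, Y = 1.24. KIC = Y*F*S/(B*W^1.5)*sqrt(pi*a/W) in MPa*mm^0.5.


KIC = 1.24*188*37/(5.5*5.4^1.5)*sqrt(pi*1.77/5.4) = 126.82

126.82


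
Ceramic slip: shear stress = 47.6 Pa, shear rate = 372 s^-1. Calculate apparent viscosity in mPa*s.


eta = tau/gamma * 1000 = 47.6/372 * 1000 = 128.0 mPa*s

128.0


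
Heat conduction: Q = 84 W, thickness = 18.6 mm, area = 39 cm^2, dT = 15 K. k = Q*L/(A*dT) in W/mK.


k = 84*18.6/1000/(39/10000*15) = 26.71 W/mK

26.71


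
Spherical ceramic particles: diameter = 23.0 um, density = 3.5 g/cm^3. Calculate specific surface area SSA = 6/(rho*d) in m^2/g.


SSA = 6 / (3.5 * 23.0) = 0.075 m^2/g

0.075


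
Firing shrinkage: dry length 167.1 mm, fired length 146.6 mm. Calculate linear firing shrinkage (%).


FS = (167.1 - 146.6) / 167.1 * 100 = 12.27%

12.27


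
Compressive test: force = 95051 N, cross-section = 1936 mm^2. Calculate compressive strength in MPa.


CS = 95051 / 1936 = 49.1 MPa

49.1


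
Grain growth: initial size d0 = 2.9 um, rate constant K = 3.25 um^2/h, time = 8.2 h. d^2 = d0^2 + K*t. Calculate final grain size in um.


d^2 = 2.9^2 + 3.25*8.2 = 35.06
d = sqrt(35.06) = 5.92 um

5.92


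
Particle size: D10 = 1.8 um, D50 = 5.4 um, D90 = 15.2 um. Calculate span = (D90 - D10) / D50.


Span = (15.2 - 1.8) / 5.4 = 13.4 / 5.4 = 2.481

2.481


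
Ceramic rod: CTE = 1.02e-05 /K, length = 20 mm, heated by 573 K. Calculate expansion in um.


dL = 1.02e-05 * 20 * 573 * 1000 = 116.892 um

116.892


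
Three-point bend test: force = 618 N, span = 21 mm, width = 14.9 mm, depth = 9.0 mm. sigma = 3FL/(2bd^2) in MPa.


sigma = 3*618*21/(2*14.9*9.0^2) = 16.1 MPa

16.1


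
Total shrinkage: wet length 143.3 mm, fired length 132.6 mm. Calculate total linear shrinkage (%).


TS = (143.3 - 132.6) / 143.3 * 100 = 7.47%

7.47


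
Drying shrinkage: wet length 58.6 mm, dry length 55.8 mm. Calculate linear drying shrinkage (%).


DS = (58.6 - 55.8) / 58.6 * 100 = 4.78%

4.78


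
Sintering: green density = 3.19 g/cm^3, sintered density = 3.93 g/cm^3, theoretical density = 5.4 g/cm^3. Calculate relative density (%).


Relative = 3.93 / 5.4 * 100 = 72.8%

72.8


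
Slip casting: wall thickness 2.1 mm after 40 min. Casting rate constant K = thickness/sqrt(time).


K = 2.1 / sqrt(40) = 2.1 / 6.3246 = 0.332 mm/min^0.5

0.332


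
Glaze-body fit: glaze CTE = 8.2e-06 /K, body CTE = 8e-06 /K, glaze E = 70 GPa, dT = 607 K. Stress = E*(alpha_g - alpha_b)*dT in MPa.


Stress = 70*1000*(8.2e-06 - 8e-06)*607 = 8.5 MPa

8.5


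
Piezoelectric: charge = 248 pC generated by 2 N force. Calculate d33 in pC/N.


d33 = 248 / 2 = 124.0 pC/N

124.0


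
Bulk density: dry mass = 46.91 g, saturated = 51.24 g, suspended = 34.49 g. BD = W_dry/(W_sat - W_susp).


BD = 46.91 / (51.24 - 34.49) = 46.91 / 16.75 = 2.801 g/cm^3

2.801


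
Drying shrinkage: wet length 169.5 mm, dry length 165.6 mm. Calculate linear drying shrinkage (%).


DS = (169.5 - 165.6) / 169.5 * 100 = 2.3%

2.3


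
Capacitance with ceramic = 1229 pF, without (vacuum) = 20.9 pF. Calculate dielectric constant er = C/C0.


er = 1229 / 20.9 = 58.8

58.8


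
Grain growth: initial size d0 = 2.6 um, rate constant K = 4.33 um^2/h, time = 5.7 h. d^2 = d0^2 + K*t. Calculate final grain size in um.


d^2 = 2.6^2 + 4.33*5.7 = 31.441
d = sqrt(31.441) = 5.61 um

5.61


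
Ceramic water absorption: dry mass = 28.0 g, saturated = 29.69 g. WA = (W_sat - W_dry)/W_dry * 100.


WA = (29.69 - 28.0) / 28.0 * 100 = 6.04%

6.04


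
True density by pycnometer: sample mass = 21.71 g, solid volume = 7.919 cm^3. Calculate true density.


TD = 21.71 / 7.919 = 2.742 g/cm^3

2.742


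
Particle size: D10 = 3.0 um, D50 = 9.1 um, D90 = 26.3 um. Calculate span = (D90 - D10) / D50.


Span = (26.3 - 3.0) / 9.1 = 23.3 / 9.1 = 2.56

2.56


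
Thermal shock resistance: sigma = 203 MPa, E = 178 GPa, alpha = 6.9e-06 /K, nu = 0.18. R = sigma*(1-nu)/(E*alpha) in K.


R = 203*(1-0.18)/(178*1000*6.9e-06) = 136 K

136


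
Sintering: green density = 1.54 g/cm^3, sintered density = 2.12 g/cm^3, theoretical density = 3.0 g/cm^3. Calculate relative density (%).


Relative = 2.12 / 3.0 * 100 = 70.7%

70.7


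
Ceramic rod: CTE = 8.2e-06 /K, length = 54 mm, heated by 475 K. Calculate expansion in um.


dL = 8.2e-06 * 54 * 475 * 1000 = 210.33 um

210.33


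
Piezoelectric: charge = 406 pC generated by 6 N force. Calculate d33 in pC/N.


d33 = 406 / 6 = 67.7 pC/N

67.7


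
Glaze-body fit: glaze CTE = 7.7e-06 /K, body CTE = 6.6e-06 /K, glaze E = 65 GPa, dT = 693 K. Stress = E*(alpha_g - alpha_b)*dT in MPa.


Stress = 65*1000*(7.7e-06 - 6.6e-06)*693 = 49.5 MPa

49.5


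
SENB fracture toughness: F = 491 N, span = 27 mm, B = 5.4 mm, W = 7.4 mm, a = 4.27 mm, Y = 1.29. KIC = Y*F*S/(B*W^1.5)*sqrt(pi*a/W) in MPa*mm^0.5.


KIC = 1.29*491*27/(5.4*7.4^1.5)*sqrt(pi*4.27/7.4) = 211.82

211.82


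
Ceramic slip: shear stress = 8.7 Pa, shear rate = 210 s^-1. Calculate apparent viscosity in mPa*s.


eta = tau/gamma * 1000 = 8.7/210 * 1000 = 41.4 mPa*s

41.4


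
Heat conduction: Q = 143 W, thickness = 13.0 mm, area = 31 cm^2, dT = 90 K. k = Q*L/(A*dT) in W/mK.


k = 143*13.0/1000/(31/10000*90) = 6.66 W/mK

6.66


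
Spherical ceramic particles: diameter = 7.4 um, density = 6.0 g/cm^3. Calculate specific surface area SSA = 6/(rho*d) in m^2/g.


SSA = 6 / (6.0 * 7.4) = 0.135 m^2/g

0.135


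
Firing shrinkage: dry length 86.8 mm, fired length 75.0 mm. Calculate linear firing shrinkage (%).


FS = (86.8 - 75.0) / 86.8 * 100 = 13.59%

13.59


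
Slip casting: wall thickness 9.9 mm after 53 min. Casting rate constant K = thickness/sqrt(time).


K = 9.9 / sqrt(53) = 9.9 / 7.2801 = 1.36 mm/min^0.5

1.36


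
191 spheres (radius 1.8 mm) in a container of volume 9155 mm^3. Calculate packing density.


V_sphere = 4/3*pi*1.8^3 = 24.429 mm^3
Total V = 191*24.429 = 4665.939 mm^3
PD = 4665.939 / 9155 = 0.51

0.51


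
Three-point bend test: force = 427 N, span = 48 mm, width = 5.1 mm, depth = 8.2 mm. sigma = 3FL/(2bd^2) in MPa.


sigma = 3*427*48/(2*5.1*8.2^2) = 89.7 MPa

89.7


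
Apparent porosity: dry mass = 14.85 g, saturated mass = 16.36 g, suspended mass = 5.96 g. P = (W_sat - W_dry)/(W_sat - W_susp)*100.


P = (16.36 - 14.85) / (16.36 - 5.96) * 100 = 1.51 / 10.4 * 100 = 14.5%

14.5


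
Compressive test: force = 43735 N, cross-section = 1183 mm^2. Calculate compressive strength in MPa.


CS = 43735 / 1183 = 37.0 MPa

37.0


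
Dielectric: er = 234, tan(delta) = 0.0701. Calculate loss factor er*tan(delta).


Loss = 234 * 0.0701 = 16.403

16.403


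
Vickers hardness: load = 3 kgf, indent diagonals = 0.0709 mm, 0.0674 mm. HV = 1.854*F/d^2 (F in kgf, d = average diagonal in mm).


d_avg = (0.0709+0.0674)/2 = 0.06915 mm
HV = 1.854*3/0.06915^2 = 1163

1163


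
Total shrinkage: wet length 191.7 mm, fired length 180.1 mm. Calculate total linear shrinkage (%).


TS = (191.7 - 180.1) / 191.7 * 100 = 6.05%

6.05


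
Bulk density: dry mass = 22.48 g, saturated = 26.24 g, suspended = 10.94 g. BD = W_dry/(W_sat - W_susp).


BD = 22.48 / (26.24 - 10.94) = 22.48 / 15.3 = 1.469 g/cm^3

1.469


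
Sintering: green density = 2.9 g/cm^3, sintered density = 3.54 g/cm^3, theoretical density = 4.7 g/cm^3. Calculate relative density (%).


Relative = 3.54 / 4.7 * 100 = 75.3%

75.3


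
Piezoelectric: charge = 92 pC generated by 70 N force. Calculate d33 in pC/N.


d33 = 92 / 70 = 1.3 pC/N

1.3


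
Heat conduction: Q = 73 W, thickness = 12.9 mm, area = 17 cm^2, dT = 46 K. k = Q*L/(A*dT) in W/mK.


k = 73*12.9/1000/(17/10000*46) = 12.04 W/mK

12.04


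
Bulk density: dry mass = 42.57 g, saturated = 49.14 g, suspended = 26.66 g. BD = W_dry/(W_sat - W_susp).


BD = 42.57 / (49.14 - 26.66) = 42.57 / 22.48 = 1.894 g/cm^3

1.894


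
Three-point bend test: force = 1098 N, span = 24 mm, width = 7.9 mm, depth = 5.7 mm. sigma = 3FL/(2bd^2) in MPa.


sigma = 3*1098*24/(2*7.9*5.7^2) = 154.0 MPa

154.0


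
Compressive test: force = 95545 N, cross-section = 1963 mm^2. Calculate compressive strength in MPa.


CS = 95545 / 1963 = 48.7 MPa

48.7


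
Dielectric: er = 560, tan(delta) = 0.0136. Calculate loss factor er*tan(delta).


Loss = 560 * 0.0136 = 7.616

7.616


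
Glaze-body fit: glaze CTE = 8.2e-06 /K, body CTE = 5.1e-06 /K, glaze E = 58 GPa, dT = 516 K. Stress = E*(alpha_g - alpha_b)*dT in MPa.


Stress = 58*1000*(8.2e-06 - 5.1e-06)*516 = 92.8 MPa

92.8


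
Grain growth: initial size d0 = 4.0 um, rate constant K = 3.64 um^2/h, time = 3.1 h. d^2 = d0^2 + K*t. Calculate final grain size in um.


d^2 = 4.0^2 + 3.64*3.1 = 27.284
d = sqrt(27.284) = 5.22 um

5.22


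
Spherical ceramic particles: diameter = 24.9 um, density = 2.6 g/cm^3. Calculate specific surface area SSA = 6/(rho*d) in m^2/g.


SSA = 6 / (2.6 * 24.9) = 0.093 m^2/g

0.093


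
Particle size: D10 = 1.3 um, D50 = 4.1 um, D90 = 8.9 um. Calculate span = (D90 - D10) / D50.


Span = (8.9 - 1.3) / 4.1 = 7.6 / 4.1 = 1.854

1.854


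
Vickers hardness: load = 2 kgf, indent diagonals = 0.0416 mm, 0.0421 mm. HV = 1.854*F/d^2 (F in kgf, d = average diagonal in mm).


d_avg = (0.0416+0.0421)/2 = 0.04185 mm
HV = 1.854*2/0.04185^2 = 2117

2117


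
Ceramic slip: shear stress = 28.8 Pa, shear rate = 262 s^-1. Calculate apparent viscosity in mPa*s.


eta = tau/gamma * 1000 = 28.8/262 * 1000 = 109.9 mPa*s

109.9


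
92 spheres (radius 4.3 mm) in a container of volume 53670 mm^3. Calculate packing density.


V_sphere = 4/3*pi*4.3^3 = 333.0381 mm^3
Total V = 92*333.0381 = 30639.5052 mm^3
PD = 30639.5052 / 53670 = 0.571

0.571


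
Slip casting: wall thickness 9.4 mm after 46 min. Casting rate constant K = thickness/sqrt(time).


K = 9.4 / sqrt(46) = 9.4 / 6.7823 = 1.386 mm/min^0.5

1.386


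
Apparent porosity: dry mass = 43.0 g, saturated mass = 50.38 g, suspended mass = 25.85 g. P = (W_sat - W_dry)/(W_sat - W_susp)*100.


P = (50.38 - 43.0) / (50.38 - 25.85) * 100 = 7.38 / 24.53 * 100 = 30.1%

30.1


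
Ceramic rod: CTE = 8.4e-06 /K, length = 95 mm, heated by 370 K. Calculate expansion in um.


dL = 8.4e-06 * 95 * 370 * 1000 = 295.26 um

295.26


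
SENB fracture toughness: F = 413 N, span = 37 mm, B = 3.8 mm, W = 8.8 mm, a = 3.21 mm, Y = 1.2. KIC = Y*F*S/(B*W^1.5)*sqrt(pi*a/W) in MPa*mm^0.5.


KIC = 1.2*413*37/(3.8*8.8^1.5)*sqrt(pi*3.21/8.8) = 197.88

197.88


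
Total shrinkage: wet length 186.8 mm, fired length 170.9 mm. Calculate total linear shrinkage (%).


TS = (186.8 - 170.9) / 186.8 * 100 = 8.51%

8.51


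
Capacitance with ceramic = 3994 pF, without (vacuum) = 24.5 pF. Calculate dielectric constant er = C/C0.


er = 3994 / 24.5 = 163.02

163.02


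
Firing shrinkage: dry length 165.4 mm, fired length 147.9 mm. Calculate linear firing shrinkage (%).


FS = (165.4 - 147.9) / 165.4 * 100 = 10.58%

10.58


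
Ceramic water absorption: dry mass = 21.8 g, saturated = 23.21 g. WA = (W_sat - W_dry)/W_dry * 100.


WA = (23.21 - 21.8) / 21.8 * 100 = 6.47%

6.47


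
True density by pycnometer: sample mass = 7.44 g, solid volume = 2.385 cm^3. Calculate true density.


TD = 7.44 / 2.385 = 3.119 g/cm^3

3.119


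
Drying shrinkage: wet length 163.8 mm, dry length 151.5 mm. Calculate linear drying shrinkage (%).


DS = (163.8 - 151.5) / 163.8 * 100 = 7.51%

7.51


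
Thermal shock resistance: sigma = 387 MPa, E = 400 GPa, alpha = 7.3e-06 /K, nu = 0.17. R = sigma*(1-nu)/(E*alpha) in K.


R = 387*(1-0.17)/(400*1000*7.3e-06) = 110 K

110


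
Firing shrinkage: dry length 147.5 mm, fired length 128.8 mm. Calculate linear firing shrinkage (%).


FS = (147.5 - 128.8) / 147.5 * 100 = 12.68%

12.68


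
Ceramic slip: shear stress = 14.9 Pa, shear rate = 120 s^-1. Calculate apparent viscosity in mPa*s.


eta = tau/gamma * 1000 = 14.9/120 * 1000 = 124.2 mPa*s

124.2


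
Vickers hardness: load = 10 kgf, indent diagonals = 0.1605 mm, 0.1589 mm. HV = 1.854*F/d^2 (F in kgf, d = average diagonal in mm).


d_avg = (0.1605+0.1589)/2 = 0.1597 mm
HV = 1.854*10/0.1597^2 = 727

727


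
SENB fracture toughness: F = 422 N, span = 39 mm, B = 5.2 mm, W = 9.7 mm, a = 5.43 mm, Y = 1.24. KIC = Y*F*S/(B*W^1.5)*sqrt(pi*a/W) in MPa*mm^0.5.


KIC = 1.24*422*39/(5.2*9.7^1.5)*sqrt(pi*5.43/9.7) = 172.28

172.28


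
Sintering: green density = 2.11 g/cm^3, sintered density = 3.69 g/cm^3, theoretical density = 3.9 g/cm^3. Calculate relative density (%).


Relative = 3.69 / 3.9 * 100 = 94.6%

94.6


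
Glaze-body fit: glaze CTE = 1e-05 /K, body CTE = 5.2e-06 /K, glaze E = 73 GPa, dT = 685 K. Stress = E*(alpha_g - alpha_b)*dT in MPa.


Stress = 73*1000*(1e-05 - 5.2e-06)*685 = 240.0 MPa

240.0


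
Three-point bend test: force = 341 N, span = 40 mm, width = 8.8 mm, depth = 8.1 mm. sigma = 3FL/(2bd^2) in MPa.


sigma = 3*341*40/(2*8.8*8.1^2) = 35.4 MPa

35.4


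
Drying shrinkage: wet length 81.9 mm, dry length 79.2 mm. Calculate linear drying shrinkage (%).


DS = (81.9 - 79.2) / 81.9 * 100 = 3.3%

3.3


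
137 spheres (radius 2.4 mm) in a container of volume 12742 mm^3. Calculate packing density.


V_sphere = 4/3*pi*2.4^3 = 57.9058 mm^3
Total V = 137*57.9058 = 7933.0946 mm^3
PD = 7933.0946 / 12742 = 0.623

0.623


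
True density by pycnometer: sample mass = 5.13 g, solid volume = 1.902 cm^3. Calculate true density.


TD = 5.13 / 1.902 = 2.697 g/cm^3

2.697


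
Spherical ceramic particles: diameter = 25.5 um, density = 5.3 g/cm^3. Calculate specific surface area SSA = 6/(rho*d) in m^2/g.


SSA = 6 / (5.3 * 25.5) = 0.044 m^2/g

0.044


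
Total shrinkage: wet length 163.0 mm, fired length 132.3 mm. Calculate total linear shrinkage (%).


TS = (163.0 - 132.3) / 163.0 * 100 = 18.83%

18.83


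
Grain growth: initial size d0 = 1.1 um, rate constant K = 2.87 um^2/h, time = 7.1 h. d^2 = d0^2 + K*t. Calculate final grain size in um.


d^2 = 1.1^2 + 2.87*7.1 = 21.587
d = sqrt(21.587) = 4.65 um

4.65


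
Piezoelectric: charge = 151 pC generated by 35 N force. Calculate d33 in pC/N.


d33 = 151 / 35 = 4.3 pC/N

4.3


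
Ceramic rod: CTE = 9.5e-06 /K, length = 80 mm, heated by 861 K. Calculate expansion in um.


dL = 9.5e-06 * 80 * 861 * 1000 = 654.36 um

654.36


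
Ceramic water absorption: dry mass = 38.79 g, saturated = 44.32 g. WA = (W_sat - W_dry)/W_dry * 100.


WA = (44.32 - 38.79) / 38.79 * 100 = 14.26%

14.26


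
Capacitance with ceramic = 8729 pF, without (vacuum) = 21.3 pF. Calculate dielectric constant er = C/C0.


er = 8729 / 21.3 = 409.81

409.81


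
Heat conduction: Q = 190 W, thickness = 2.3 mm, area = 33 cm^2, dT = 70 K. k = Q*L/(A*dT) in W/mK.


k = 190*2.3/1000/(33/10000*70) = 1.89 W/mK

1.89


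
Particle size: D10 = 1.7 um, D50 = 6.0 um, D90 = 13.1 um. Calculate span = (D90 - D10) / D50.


Span = (13.1 - 1.7) / 6.0 = 11.4 / 6.0 = 1.9

1.9


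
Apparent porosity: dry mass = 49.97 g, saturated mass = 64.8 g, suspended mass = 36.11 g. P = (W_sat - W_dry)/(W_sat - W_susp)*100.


P = (64.8 - 49.97) / (64.8 - 36.11) * 100 = 14.83 / 28.69 * 100 = 51.7%

51.7


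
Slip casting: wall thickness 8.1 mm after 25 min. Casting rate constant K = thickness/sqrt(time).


K = 8.1 / sqrt(25) = 8.1 / 5.0 = 1.62 mm/min^0.5

1.62


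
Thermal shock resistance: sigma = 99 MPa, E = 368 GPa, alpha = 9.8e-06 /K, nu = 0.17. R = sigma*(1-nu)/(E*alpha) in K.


R = 99*(1-0.17)/(368*1000*9.8e-06) = 23 K

23


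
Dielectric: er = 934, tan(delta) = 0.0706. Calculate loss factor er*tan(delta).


Loss = 934 * 0.0706 = 65.94

65.94


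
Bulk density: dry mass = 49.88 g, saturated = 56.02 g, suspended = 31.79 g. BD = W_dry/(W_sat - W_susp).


BD = 49.88 / (56.02 - 31.79) = 49.88 / 24.23 = 2.059 g/cm^3

2.059


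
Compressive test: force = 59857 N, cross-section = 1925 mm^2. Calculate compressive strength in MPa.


CS = 59857 / 1925 = 31.1 MPa

31.1


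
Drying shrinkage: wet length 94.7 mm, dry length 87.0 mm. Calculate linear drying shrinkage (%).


DS = (94.7 - 87.0) / 94.7 * 100 = 8.13%

8.13


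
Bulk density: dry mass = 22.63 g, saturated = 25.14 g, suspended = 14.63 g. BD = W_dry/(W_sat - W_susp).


BD = 22.63 / (25.14 - 14.63) = 22.63 / 10.51 = 2.153 g/cm^3

2.153


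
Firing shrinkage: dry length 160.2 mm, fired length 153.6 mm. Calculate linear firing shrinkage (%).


FS = (160.2 - 153.6) / 160.2 * 100 = 4.12%

4.12


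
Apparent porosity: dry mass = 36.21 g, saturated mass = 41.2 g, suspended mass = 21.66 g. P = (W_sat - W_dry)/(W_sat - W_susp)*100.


P = (41.2 - 36.21) / (41.2 - 21.66) * 100 = 4.99 / 19.54 * 100 = 25.5%

25.5


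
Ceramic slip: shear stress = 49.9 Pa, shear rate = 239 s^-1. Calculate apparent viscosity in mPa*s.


eta = tau/gamma * 1000 = 49.9/239 * 1000 = 208.8 mPa*s

208.8


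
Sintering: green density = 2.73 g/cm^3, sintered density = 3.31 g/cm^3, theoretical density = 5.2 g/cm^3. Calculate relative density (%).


Relative = 3.31 / 5.2 * 100 = 63.7%

63.7


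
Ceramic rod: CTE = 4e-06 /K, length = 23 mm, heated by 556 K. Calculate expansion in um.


dL = 4e-06 * 23 * 556 * 1000 = 51.152 um

51.152


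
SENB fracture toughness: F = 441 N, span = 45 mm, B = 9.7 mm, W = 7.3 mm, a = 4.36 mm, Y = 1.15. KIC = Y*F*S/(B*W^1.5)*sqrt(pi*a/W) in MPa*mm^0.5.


KIC = 1.15*441*45/(9.7*7.3^1.5)*sqrt(pi*4.36/7.3) = 163.4

163.4


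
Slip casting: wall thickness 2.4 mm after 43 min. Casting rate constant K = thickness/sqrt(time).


K = 2.4 / sqrt(43) = 2.4 / 6.5574 = 0.366 mm/min^0.5

0.366


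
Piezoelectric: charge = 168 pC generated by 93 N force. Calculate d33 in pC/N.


d33 = 168 / 93 = 1.8 pC/N

1.8


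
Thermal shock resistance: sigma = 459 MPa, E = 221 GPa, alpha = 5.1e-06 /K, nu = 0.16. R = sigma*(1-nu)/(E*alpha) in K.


R = 459*(1-0.16)/(221*1000*5.1e-06) = 342 K

342


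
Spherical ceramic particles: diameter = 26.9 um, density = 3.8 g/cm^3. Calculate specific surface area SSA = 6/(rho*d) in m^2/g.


SSA = 6 / (3.8 * 26.9) = 0.059 m^2/g

0.059


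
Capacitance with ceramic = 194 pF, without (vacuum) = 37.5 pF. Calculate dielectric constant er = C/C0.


er = 194 / 37.5 = 5.17

5.17


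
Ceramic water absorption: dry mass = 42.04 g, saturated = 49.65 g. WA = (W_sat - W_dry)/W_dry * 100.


WA = (49.65 - 42.04) / 42.04 * 100 = 18.1%

18.1


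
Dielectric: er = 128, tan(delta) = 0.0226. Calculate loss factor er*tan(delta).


Loss = 128 * 0.0226 = 2.893

2.893


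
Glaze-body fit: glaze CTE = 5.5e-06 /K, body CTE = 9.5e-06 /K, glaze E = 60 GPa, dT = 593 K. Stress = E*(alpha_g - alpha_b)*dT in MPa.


Stress = 60*1000*(5.5e-06 - 9.5e-06)*593 = -142.3 MPa

-142.3


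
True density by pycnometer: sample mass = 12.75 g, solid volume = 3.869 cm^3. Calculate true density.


TD = 12.75 / 3.869 = 3.295 g/cm^3

3.295


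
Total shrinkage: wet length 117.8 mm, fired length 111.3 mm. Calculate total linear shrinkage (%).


TS = (117.8 - 111.3) / 117.8 * 100 = 5.52%

5.52


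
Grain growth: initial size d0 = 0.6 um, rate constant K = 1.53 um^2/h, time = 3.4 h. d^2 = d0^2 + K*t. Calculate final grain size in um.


d^2 = 0.6^2 + 1.53*3.4 = 5.562
d = sqrt(5.562) = 2.36 um

2.36


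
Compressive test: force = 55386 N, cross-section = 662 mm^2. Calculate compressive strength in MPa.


CS = 55386 / 662 = 83.7 MPa

83.7


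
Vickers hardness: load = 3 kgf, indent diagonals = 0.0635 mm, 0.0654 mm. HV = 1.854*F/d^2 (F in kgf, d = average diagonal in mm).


d_avg = (0.0635+0.0654)/2 = 0.06445 mm
HV = 1.854*3/0.06445^2 = 1339

1339


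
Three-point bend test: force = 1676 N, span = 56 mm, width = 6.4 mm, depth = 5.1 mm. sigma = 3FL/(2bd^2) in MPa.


sigma = 3*1676*56/(2*6.4*5.1^2) = 845.7 MPa

845.7


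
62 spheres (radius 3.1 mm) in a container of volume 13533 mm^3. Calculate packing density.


V_sphere = 4/3*pi*3.1^3 = 124.7882 mm^3
Total V = 62*124.7882 = 7736.8684 mm^3
PD = 7736.8684 / 13533 = 0.572

0.572


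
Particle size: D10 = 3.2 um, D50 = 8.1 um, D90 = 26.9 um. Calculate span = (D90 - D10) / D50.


Span = (26.9 - 3.2) / 8.1 = 23.7 / 8.1 = 2.926

2.926


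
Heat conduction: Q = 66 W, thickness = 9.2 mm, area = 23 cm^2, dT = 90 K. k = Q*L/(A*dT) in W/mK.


k = 66*9.2/1000/(23/10000*90) = 2.93 W/mK

2.93


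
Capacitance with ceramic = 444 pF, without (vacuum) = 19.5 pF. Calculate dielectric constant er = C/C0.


er = 444 / 19.5 = 22.77

22.77


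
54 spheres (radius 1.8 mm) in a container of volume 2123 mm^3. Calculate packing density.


V_sphere = 4/3*pi*1.8^3 = 24.429 mm^3
Total V = 54*24.429 = 1319.166 mm^3
PD = 1319.166 / 2123 = 0.621

0.621


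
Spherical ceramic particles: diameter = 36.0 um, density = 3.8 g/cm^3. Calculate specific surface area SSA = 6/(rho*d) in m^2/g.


SSA = 6 / (3.8 * 36.0) = 0.044 m^2/g

0.044


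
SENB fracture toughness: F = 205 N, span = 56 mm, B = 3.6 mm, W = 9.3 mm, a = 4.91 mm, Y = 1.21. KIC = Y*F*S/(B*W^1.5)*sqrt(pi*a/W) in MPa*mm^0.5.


KIC = 1.21*205*56/(3.6*9.3^1.5)*sqrt(pi*4.91/9.3) = 175.22

175.22


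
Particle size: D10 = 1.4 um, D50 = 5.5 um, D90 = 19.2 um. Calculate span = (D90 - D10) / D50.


Span = (19.2 - 1.4) / 5.5 = 17.8 / 5.5 = 3.236

3.236


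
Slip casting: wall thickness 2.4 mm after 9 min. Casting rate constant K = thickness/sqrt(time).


K = 2.4 / sqrt(9) = 2.4 / 3.0 = 0.8 mm/min^0.5

0.8


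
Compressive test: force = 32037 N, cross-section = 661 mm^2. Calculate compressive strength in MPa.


CS = 32037 / 661 = 48.5 MPa

48.5


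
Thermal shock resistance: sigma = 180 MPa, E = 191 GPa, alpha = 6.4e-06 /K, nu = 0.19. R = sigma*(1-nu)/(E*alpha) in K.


R = 180*(1-0.19)/(191*1000*6.4e-06) = 119 K

119


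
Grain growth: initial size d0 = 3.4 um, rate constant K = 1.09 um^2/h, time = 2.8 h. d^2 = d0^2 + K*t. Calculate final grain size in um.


d^2 = 3.4^2 + 1.09*2.8 = 14.612
d = sqrt(14.612) = 3.82 um

3.82


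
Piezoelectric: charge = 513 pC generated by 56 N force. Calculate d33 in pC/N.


d33 = 513 / 56 = 9.2 pC/N

9.2


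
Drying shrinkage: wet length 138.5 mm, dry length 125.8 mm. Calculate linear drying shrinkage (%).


DS = (138.5 - 125.8) / 138.5 * 100 = 9.17%

9.17


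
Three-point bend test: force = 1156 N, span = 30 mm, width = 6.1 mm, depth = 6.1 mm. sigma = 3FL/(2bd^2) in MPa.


sigma = 3*1156*30/(2*6.1*6.1^2) = 229.2 MPa

229.2


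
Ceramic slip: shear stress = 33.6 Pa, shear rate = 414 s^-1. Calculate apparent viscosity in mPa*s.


eta = tau/gamma * 1000 = 33.6/414 * 1000 = 81.2 mPa*s

81.2


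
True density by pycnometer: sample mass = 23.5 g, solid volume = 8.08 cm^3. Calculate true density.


TD = 23.5 / 8.08 = 2.908 g/cm^3

2.908


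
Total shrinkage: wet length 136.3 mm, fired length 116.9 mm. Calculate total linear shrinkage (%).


TS = (136.3 - 116.9) / 136.3 * 100 = 14.23%

14.23


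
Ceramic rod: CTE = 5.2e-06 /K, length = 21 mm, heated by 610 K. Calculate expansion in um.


dL = 5.2e-06 * 21 * 610 * 1000 = 66.612 um

66.612


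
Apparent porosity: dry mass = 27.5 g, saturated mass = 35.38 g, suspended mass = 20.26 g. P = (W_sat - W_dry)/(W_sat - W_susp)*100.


P = (35.38 - 27.5) / (35.38 - 20.26) * 100 = 7.88 / 15.12 * 100 = 52.1%

52.1


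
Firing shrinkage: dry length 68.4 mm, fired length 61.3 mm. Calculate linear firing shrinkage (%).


FS = (68.4 - 61.3) / 68.4 * 100 = 10.38%

10.38


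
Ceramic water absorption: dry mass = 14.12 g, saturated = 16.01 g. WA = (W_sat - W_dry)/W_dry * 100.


WA = (16.01 - 14.12) / 14.12 * 100 = 13.39%

13.39


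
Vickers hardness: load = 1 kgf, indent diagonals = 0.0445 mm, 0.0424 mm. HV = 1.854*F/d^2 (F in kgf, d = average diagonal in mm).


d_avg = (0.0445+0.0424)/2 = 0.04345 mm
HV = 1.854*1/0.04345^2 = 982

982


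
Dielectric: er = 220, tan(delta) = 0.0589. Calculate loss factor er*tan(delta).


Loss = 220 * 0.0589 = 12.958

12.958


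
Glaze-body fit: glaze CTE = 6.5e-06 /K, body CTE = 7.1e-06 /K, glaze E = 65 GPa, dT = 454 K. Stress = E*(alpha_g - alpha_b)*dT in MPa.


Stress = 65*1000*(6.5e-06 - 7.1e-06)*454 = -17.7 MPa

-17.7


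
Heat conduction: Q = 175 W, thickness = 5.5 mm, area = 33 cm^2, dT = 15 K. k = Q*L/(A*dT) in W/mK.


k = 175*5.5/1000/(33/10000*15) = 19.44 W/mK

19.44


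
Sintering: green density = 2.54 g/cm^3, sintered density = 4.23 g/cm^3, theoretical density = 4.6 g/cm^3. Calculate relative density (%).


Relative = 4.23 / 4.6 * 100 = 92.0%

92.0


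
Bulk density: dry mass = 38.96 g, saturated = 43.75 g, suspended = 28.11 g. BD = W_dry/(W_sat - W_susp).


BD = 38.96 / (43.75 - 28.11) = 38.96 / 15.64 = 2.491 g/cm^3

2.491


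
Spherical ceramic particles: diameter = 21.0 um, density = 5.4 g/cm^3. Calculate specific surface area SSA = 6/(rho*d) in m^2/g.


SSA = 6 / (5.4 * 21.0) = 0.053 m^2/g

0.053


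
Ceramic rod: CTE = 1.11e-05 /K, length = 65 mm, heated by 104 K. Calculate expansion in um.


dL = 1.11e-05 * 65 * 104 * 1000 = 75.036 um

75.036


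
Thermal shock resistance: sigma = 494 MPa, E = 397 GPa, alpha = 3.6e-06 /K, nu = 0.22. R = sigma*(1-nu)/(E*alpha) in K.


R = 494*(1-0.22)/(397*1000*3.6e-06) = 270 K

270


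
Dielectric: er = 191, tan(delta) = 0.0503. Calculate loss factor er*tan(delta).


Loss = 191 * 0.0503 = 9.607

9.607


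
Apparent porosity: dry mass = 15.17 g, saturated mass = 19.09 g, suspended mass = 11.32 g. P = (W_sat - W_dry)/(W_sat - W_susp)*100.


P = (19.09 - 15.17) / (19.09 - 11.32) * 100 = 3.92 / 7.77 * 100 = 50.5%

50.5


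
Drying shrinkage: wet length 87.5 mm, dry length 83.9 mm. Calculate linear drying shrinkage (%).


DS = (87.5 - 83.9) / 87.5 * 100 = 4.11%

4.11


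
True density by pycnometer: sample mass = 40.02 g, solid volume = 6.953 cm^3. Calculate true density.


TD = 40.02 / 6.953 = 5.756 g/cm^3

5.756


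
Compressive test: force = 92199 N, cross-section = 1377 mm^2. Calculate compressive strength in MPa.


CS = 92199 / 1377 = 67.0 MPa

67.0


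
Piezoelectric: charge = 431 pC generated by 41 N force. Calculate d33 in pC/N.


d33 = 431 / 41 = 10.5 pC/N

10.5


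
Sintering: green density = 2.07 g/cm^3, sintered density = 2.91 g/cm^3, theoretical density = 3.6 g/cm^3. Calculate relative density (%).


Relative = 2.91 / 3.6 * 100 = 80.8%

80.8


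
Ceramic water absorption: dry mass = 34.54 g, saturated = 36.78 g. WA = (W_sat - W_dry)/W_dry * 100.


WA = (36.78 - 34.54) / 34.54 * 100 = 6.49%

6.49


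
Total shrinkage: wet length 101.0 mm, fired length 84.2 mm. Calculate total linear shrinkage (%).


TS = (101.0 - 84.2) / 101.0 * 100 = 16.63%

16.63


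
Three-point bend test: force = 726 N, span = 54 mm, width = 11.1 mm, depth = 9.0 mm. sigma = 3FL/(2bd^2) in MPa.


sigma = 3*726*54/(2*11.1*9.0^2) = 65.4 MPa

65.4


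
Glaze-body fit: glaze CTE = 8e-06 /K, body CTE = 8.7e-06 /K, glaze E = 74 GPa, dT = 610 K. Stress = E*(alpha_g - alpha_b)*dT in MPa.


Stress = 74*1000*(8e-06 - 8.7e-06)*610 = -31.6 MPa

-31.6


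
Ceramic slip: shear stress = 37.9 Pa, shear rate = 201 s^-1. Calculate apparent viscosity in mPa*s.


eta = tau/gamma * 1000 = 37.9/201 * 1000 = 188.6 mPa*s

188.6


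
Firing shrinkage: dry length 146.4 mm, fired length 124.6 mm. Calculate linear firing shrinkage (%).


FS = (146.4 - 124.6) / 146.4 * 100 = 14.89%

14.89


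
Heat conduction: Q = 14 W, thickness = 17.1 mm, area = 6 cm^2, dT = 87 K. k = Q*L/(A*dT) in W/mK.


k = 14*17.1/1000/(6/10000*87) = 4.59 W/mK

4.59


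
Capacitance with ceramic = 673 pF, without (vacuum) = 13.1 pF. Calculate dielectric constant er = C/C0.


er = 673 / 13.1 = 51.37

51.37


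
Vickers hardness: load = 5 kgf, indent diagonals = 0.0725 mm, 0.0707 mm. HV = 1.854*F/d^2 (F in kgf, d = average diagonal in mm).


d_avg = (0.0725+0.0707)/2 = 0.0716 mm
HV = 1.854*5/0.0716^2 = 1808

1808


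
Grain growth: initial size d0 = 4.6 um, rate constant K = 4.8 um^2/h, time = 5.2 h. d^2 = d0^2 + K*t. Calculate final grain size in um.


d^2 = 4.6^2 + 4.8*5.2 = 46.12
d = sqrt(46.12) = 6.79 um

6.79


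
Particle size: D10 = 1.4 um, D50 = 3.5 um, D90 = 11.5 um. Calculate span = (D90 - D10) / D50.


Span = (11.5 - 1.4) / 3.5 = 10.1 / 3.5 = 2.886

2.886


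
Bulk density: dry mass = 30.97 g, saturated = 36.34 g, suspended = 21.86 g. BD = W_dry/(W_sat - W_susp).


BD = 30.97 / (36.34 - 21.86) = 30.97 / 14.48 = 2.139 g/cm^3

2.139


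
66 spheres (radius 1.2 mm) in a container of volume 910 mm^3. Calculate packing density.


V_sphere = 4/3*pi*1.2^3 = 7.2382 mm^3
Total V = 66*7.2382 = 477.7212 mm^3
PD = 477.7212 / 910 = 0.525

0.525


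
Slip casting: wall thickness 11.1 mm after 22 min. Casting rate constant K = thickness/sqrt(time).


K = 11.1 / sqrt(22) = 11.1 / 4.6904 = 2.367 mm/min^0.5

2.367


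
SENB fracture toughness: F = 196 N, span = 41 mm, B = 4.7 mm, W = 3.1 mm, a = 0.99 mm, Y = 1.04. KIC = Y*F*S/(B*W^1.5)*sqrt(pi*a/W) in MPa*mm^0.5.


KIC = 1.04*196*41/(4.7*3.1^1.5)*sqrt(pi*0.99/3.1) = 326.32

326.32


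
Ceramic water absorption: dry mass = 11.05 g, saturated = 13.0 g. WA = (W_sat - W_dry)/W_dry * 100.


WA = (13.0 - 11.05) / 11.05 * 100 = 17.65%

17.65


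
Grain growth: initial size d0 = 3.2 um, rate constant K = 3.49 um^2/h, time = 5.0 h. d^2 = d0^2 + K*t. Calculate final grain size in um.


d^2 = 3.2^2 + 3.49*5.0 = 27.69
d = sqrt(27.69) = 5.26 um

5.26


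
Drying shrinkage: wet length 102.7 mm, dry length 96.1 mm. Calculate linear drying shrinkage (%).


DS = (102.7 - 96.1) / 102.7 * 100 = 6.43%

6.43


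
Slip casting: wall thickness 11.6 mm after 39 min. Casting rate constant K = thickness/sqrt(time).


K = 11.6 / sqrt(39) = 11.6 / 6.245 = 1.857 mm/min^0.5

1.857


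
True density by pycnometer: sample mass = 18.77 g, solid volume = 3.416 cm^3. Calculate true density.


TD = 18.77 / 3.416 = 5.495 g/cm^3

5.495


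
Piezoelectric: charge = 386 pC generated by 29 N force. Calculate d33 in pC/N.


d33 = 386 / 29 = 13.3 pC/N

13.3


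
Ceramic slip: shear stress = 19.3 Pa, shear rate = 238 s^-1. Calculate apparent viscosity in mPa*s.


eta = tau/gamma * 1000 = 19.3/238 * 1000 = 81.1 mPa*s

81.1


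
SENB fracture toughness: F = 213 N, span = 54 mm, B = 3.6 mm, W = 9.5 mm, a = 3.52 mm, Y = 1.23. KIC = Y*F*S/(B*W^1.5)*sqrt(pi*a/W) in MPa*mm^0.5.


KIC = 1.23*213*54/(3.6*9.5^1.5)*sqrt(pi*3.52/9.5) = 144.8

144.8


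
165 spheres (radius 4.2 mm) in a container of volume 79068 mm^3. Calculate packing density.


V_sphere = 4/3*pi*4.2^3 = 310.3391 mm^3
Total V = 165*310.3391 = 51205.9515 mm^3
PD = 51205.9515 / 79068 = 0.648

0.648


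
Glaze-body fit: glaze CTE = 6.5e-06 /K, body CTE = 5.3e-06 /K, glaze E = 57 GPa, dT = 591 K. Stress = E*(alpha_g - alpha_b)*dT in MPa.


Stress = 57*1000*(6.5e-06 - 5.3e-06)*591 = 40.4 MPa

40.4


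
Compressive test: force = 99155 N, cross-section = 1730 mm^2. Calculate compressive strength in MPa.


CS = 99155 / 1730 = 57.3 MPa

57.3


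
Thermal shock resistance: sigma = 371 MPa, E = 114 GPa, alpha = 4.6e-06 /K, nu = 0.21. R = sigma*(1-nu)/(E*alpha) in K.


R = 371*(1-0.21)/(114*1000*4.6e-06) = 559 K

559


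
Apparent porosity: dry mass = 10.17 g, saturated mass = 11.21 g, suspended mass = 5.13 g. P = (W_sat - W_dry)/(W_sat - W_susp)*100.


P = (11.21 - 10.17) / (11.21 - 5.13) * 100 = 1.04 / 6.08 * 100 = 17.1%

17.1


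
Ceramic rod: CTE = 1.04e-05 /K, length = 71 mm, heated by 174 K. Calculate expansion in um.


dL = 1.04e-05 * 71 * 174 * 1000 = 128.482 um

128.482


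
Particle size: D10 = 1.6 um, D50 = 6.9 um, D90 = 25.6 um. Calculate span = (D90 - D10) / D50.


Span = (25.6 - 1.6) / 6.9 = 24.0 / 6.9 = 3.478

3.478


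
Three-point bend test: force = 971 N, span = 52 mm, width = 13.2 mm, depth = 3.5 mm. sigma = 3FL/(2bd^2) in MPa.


sigma = 3*971*52/(2*13.2*3.5^2) = 468.4 MPa

468.4


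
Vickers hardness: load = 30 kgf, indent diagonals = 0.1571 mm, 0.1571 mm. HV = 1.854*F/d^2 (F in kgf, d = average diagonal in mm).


d_avg = (0.1571+0.1571)/2 = 0.1571 mm
HV = 1.854*30/0.1571^2 = 2254

2254


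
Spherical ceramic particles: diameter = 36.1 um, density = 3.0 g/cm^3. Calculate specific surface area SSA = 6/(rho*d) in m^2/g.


SSA = 6 / (3.0 * 36.1) = 0.055 m^2/g

0.055


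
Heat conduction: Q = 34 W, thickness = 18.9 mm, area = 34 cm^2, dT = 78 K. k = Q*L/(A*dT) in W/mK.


k = 34*18.9/1000/(34/10000*78) = 2.42 W/mK

2.42


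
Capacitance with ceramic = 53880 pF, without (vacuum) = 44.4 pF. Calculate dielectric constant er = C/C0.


er = 53880 / 44.4 = 1213.51

1213.51


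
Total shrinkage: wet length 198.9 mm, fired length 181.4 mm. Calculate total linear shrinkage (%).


TS = (198.9 - 181.4) / 198.9 * 100 = 8.8%

8.8


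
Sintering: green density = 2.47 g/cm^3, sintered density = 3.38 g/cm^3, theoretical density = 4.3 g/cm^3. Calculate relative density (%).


Relative = 3.38 / 4.3 * 100 = 78.6%

78.6


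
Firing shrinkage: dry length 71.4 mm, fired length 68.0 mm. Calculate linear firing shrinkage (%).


FS = (71.4 - 68.0) / 71.4 * 100 = 4.76%

4.76


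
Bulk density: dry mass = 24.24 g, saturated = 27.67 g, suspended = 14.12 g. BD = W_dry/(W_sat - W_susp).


BD = 24.24 / (27.67 - 14.12) = 24.24 / 13.55 = 1.789 g/cm^3

1.789
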